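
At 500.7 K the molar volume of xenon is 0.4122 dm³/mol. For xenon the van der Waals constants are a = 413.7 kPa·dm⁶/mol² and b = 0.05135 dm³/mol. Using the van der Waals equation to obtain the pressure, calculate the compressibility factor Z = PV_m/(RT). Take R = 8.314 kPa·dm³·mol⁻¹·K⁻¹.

P = RT/(V_m − b) − a/V_m² = (8.314)(500.7)/(0.4122 − 0.05135) − 413.7/(0.4122)²
  = 4162.8/0.36085 − 2434.8 = 11536 − 2434.8 = 9101 kPa
Z = PV_m/(RT) = (9101)(0.4122)/((8.314)(500.7)) = 3751.4/4162.8 = 0.9012

Z ≈ 0.9012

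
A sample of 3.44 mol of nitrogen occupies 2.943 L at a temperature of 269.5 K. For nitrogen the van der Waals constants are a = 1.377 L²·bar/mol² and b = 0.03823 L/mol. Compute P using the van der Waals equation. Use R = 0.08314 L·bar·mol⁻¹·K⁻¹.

P = nRT/(V − nb) − a n²/V²
nRT/(V − nb) = (3.44)(0.08314)(269.5)/(2.943 − 3.44×0.03823) = 77.077/2.8115 = 27.415 bar
a n²/V² = (1.377)(3.44)²/(2.943)² = 1.8814 bar
P = 27.415 − 1.8814 = 25.53 bar

P ≈ 25.53 bar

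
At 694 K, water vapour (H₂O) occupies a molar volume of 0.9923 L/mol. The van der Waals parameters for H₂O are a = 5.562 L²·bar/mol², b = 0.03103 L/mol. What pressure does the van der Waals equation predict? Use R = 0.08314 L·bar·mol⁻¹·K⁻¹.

P ≈ 54.38 bar

P = RT/(V_m − b) − a/V_m²
RT/(V_m − b) = (0.08314)(694)/(0.9923 − 0.03103) = 57.699/0.96127 = 60.024 bar
a/V_m² = 5.562/(0.9923)² = 5.6487 bar
P = 60.024 − 5.6487 = 54.38 bar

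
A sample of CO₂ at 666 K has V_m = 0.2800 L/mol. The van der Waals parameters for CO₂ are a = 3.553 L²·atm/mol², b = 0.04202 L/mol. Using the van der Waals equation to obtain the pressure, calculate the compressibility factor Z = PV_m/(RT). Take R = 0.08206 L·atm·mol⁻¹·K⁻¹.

Z ≈ 0.9444

P = RT/(V_m − b) − a/V_m² = (0.08206)(666)/(0.2800 − 0.04202) − 3.553/(0.2800)²
  = 54.652/0.23798 − 45.319 = 229.65 − 45.319 = 184.33 atm
Z = PV_m/(RT) = (184.33)(0.2800)/((0.08206)(666)) = 51.612/54.652 = 0.9444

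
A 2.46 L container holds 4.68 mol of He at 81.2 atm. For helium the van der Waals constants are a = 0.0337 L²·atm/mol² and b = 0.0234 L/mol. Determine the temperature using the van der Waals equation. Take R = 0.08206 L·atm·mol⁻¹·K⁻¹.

T ≈ 497.7 K

T = (P + a n²/V²)(V − nb)/(nR)
P + a n²/V² = 81.2 + (0.0337)(4.68)²/(2.46)² = 81.322 atm
V − nb = 2.46 − (4.68)(0.0234) = 2.3505 L
T = (81.322)(2.3505)/((4.68)(0.08206)) = 497.7 K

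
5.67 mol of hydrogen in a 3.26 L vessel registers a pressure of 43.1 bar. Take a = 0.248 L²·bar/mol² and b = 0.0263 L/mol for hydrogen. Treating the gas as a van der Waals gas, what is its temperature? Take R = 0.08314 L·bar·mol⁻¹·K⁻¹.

T = (P + a n²/V²)(V − nb)/(nR)
P + a n²/V² = 43.1 + (0.248)(5.67)²/(3.26)² = 43.850 bar
V − nb = 3.26 − (5.67)(0.0263) = 3.1109 L
T = (43.850)(3.1109)/((5.67)(0.08314)) = 289.4 K

T ≈ 289.4 K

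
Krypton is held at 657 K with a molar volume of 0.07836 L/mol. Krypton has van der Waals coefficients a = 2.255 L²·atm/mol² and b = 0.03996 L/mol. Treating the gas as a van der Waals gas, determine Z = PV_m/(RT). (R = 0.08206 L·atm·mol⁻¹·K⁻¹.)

Z ≈ 1.507

P = RT/(V_m − b) − a/V_m² = (0.08206)(657)/(0.07836 − 0.03996) − 2.255/(0.07836)²
  = 53.913/0.038400 − 367.25 = 1404.0 − 367.25 = 1036.8 atm
Z = PV_m/(RT) = (1036.8)(0.07836)/((0.08206)(657)) = 81.244/53.913 = 1.507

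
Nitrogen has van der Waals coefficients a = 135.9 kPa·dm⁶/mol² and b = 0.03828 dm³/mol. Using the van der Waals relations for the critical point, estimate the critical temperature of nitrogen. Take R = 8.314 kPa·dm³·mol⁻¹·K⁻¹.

T_c ≈ 126.5 K

For a van der Waals gas, T_c = 8a/(27Rb).
T_c = 8×135.9/(27×8.314×0.03828) = 1087.2/8.5930 = 126.5 K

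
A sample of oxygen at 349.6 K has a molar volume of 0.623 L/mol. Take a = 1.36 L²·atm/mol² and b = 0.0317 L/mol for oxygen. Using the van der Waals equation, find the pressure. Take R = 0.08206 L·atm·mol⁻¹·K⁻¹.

P = RT/(V_m − b) − a/V_m²
RT/(V_m − b) = (0.08206)(349.6)/(0.623 − 0.0317) = 28.688/0.59130 = 48.517 atm
a/V_m² = 1.36/(0.623)² = 3.5040 atm
P = 48.517 − 3.5040 = 45.01 atm

P ≈ 45.01 atm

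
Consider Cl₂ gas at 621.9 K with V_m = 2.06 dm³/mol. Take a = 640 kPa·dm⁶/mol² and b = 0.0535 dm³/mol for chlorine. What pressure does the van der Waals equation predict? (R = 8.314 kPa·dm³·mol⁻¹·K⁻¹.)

P ≈ 2426 kPa

P = RT/(V_m − b) − a/V_m²
RT/(V_m − b) = (8.314)(621.9)/(2.06 − 0.0535) = 5170.5/2.0065 = 2576.9 kPa
a/V_m² = 640/(2.06)² = 150.82 kPa
P = 2576.9 − 150.82 = 2426 kPa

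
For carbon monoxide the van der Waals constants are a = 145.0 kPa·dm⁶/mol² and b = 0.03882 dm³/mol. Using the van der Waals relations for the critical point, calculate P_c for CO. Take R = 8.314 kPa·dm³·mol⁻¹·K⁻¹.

For a van der Waals gas, P_c = a/(27b²).
P_c = 145.0/(27×(0.03882)²) = 145.0/0.040689 = 3564 kPa

P_c ≈ 3564 kPa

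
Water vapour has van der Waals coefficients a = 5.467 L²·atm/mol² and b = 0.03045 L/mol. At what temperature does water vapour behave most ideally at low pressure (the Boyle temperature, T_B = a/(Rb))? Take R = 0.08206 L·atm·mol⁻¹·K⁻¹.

For a van der Waals gas the second virial coefficient B₂ = b − a/(RT) vanishes at T_B = a/(Rb).
T_B = 5.467/(0.08206×0.03045) = 5.467/0.0024987 = 2188 K

T_B ≈ 2188 K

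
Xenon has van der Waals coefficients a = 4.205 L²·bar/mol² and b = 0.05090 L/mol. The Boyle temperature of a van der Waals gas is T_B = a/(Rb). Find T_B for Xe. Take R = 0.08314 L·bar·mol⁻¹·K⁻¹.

T_B ≈ 993.7 K

For a van der Waals gas the second virial coefficient B₂ = b − a/(RT) vanishes at T_B = a/(Rb).
T_B = 4.205/(0.08314×0.05090) = 4.205/0.0042318 = 993.7 K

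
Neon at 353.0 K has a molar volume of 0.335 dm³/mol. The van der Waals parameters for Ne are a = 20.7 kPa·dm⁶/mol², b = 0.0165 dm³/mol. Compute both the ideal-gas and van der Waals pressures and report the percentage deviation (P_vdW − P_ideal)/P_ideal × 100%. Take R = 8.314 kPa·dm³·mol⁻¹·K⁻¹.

3.08 %

Ideal: P_ideal = RT/V_m = (8.314)(353.0)/0.335 = 8760.72 kPa
vdW: P = RT/(V_m − b) − a/V_m² = 2934.84/0.318500 − 20.7/0.112225 = 9214.57 − 184.451 = 9030.12 kPa
% deviation = (9030.12 − 8760.72)/8760.72 × 100% = 3.08%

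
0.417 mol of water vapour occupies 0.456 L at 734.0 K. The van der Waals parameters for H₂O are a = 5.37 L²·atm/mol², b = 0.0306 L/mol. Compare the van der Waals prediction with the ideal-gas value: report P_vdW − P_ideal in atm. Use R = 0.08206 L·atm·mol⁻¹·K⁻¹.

Ideal: P_ideal = nRT/V = (0.417)(0.08206)(734.0)/0.456 = 55.0806 atm
vdW: P = nRT/(V − nb) − a n²/V² = 25.1168/0.443240 − 0.933784/0.207936 = 56.6664 − 4.49073 = 52.1757 atm
ΔP = 52.1757 − 55.0806 = -2.905 atm

ΔP ≈ -2.905 atm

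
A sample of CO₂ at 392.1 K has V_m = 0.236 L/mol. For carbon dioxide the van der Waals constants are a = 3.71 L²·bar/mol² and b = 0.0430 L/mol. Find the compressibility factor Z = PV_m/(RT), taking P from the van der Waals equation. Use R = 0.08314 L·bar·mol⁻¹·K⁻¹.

Z ≈ 0.7406

P = RT/(V_m − b) − a/V_m² = (0.08314)(392.1)/(0.236 − 0.0430) − 3.71/(0.236)²
  = 32.599/0.19300 − 66.612 = 168.91 − 66.612 = 102.30 bar
Z = PV_m/(RT) = (102.30)(0.236)/((0.08314)(392.1)) = 24.143/32.599 = 0.7406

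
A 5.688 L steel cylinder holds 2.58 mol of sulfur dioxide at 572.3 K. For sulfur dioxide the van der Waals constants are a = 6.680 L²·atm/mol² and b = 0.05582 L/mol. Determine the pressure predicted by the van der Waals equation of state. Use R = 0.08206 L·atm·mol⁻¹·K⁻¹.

P ≈ 20.48 atm

P = nRT/(V − nb) − a n²/V²
nRT/(V − nb) = (2.58)(0.08206)(572.3)/(5.688 − 2.58×0.05582) = 121.16/5.5440 = 21.854 atm
a n²/V² = (6.680)(2.58)²/(5.688)² = 1.3743 atm
P = 21.854 − 1.3743 = 20.48 atm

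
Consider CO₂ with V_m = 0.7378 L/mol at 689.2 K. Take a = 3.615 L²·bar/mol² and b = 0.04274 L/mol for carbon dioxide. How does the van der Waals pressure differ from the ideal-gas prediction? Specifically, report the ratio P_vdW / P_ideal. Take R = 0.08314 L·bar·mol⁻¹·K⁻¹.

P_vdW / P_ideal ≈ 0.9760

Ideal: P_ideal = RT/V_m = (0.08314)(689.2)/0.7378 = 77.6634 bar
vdW: P = RT/(V_m − b) − a/V_m² = 57.3001/0.695060 − 3.615/0.544349 = 82.4391 − 6.64096 = 75.7981 bar
Ratio = 75.7981/77.6634 = 0.9760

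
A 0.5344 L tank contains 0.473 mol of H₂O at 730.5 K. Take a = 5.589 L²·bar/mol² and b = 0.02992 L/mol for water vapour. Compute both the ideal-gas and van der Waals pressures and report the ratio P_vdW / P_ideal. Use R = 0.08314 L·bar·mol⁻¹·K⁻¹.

Ideal: P_ideal = nRT/V = (0.473)(0.08314)(730.5)/0.5344 = 53.7558 bar
vdW: P = nRT/(V − nb) − a n²/V² = 28.7271/0.520248 − 1.25042/0.285583 = 55.2181 − 4.37848 = 50.8396 bar
Ratio = 50.8396/53.7558 = 0.9458

P_vdW / P_ideal ≈ 0.9458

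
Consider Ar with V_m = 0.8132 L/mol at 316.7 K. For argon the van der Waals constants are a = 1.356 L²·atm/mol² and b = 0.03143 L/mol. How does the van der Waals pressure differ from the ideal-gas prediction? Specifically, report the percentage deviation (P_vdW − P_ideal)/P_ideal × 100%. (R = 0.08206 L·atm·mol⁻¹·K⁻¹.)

-2.40 %

Ideal: P_ideal = RT/V_m = (0.08206)(316.7)/0.8132 = 31.9582 atm
vdW: P = RT/(V_m − b) − a/V_m² = 25.9884/0.781770 − 1.356/0.661294 = 33.2430 − 2.05053 = 31.1925 atm
% deviation = (31.1925 − 31.9582)/31.9582 × 100% = -2.40%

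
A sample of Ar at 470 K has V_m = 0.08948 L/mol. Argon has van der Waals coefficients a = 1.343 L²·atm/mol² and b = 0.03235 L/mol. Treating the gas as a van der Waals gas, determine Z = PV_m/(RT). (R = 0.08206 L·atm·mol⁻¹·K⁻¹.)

P = RT/(V_m − b) − a/V_m² = (0.08206)(470)/(0.08948 − 0.03235) − 1.343/(0.08948)²
  = 38.568/0.057130 − 167.74 = 675.09 − 167.74 = 507.35 atm
Z = PV_m/(RT) = (507.35)(0.08948)/((0.08206)(470)) = 45.398/38.568 = 1.177

Z ≈ 1.177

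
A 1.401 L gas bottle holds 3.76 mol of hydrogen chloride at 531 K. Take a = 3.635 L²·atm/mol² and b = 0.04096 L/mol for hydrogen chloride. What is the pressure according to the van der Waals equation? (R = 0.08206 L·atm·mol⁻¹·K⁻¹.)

P = nRT/(V − nb) − a n²/V²
nRT/(V − nb) = (3.76)(0.08206)(531)/(1.401 − 3.76×0.04096) = 163.84/1.2470 = 131.39 atm
a n²/V² = (3.635)(3.76)²/(1.401)² = 26.182 atm
P = 131.39 − 26.182 = 105.2 atm

P ≈ 105.2 atm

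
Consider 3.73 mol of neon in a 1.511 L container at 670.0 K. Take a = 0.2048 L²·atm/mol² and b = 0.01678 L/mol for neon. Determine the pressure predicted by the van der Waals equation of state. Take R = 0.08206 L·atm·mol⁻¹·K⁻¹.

P ≈ 140.3 atm

P = nRT/(V − nb) − a n²/V²
nRT/(V − nb) = (3.73)(0.08206)(670.0)/(1.511 − 3.73×0.01678) = 205.08/1.4484 = 141.59 atm
a n²/V² = (0.2048)(3.73)²/(1.511)² = 1.2480 atm
P = 141.59 − 1.2480 = 140.3 atm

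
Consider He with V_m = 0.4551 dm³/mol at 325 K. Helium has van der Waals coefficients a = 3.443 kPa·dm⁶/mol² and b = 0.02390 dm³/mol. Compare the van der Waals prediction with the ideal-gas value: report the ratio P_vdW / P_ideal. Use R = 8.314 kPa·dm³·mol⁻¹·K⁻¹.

Ideal: P_ideal = RT/V_m = (8.314)(325)/0.4551 = 5937.27 kPa
vdW: P = RT/(V_m − b) − a/V_m² = 2702.05/0.431200 − 3.443/0.207116 = 6266.35 − 16.6235 = 6249.73 kPa
Ratio = 6249.73/5937.27 = 1.053

P_vdW / P_ideal ≈ 1.053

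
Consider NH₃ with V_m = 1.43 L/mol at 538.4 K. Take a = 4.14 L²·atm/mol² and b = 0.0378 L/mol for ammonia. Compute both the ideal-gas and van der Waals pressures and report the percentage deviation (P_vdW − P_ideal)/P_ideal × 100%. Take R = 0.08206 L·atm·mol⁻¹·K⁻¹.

Ideal: P_ideal = RT/V_m = (0.08206)(538.4)/1.43 = 30.8959 atm
vdW: P = RT/(V_m − b) − a/V_m² = 44.1811/1.39220 − 4.14/2.04490 = 31.7347 − 2.02455 = 29.7102 atm
% deviation = (29.7102 − 30.8959)/30.8959 × 100% = -3.84%

-3.84 %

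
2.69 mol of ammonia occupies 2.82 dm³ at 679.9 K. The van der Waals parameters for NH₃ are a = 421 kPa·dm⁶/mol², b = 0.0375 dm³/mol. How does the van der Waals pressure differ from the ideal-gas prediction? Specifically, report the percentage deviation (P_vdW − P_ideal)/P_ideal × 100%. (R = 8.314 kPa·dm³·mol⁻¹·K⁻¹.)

Ideal: P_ideal = nRT/V = (2.69)(8.314)(679.9)/2.82 = 5392.10 kPa
vdW: P = nRT/(V − nb) − a n²/V² = 15205.7/2.71913 − 3046.40/7.95240 = 5592.12 − 383.079 = 5209.04 kPa
% deviation = (5209.04 − 5392.10)/5392.10 × 100% = -3.39%

-3.39 %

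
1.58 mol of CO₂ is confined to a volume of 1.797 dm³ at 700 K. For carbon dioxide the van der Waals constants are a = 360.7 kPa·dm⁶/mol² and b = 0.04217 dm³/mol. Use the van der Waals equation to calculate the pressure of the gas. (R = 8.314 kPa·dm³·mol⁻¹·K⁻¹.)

P ≈ 5035 kPa

P = nRT/(V − nb) − a n²/V²
nRT/(V − nb) = (1.58)(8.314)(700)/(1.797 − 1.58×0.04217) = 9195.3/1.7304 = 5314.0 kPa
a n²/V² = (360.7)(1.58)²/(1.797)² = 278.85 kPa
P = 5314.0 − 278.85 = 5035 kPa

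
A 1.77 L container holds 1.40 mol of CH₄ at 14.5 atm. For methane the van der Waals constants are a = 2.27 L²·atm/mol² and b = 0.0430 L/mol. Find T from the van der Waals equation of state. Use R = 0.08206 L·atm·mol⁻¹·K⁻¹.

T ≈ 236.9 K

T = (P + a n²/V²)(V − nb)/(nR)
P + a n²/V² = 14.5 + (2.27)(1.40)²/(1.77)² = 15.920 atm
V − nb = 1.77 − (1.40)(0.0430) = 1.7098 L
T = (15.920)(1.7098)/((1.40)(0.08206)) = 236.9 K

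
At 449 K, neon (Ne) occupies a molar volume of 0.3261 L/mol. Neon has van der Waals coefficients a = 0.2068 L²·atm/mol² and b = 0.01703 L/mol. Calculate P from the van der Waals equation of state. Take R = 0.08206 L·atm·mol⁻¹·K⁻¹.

P ≈ 117.3 atm

P = RT/(V_m − b) − a/V_m²
RT/(V_m − b) = (0.08206)(449)/(0.3261 − 0.01703) = 36.845/0.30907 = 119.21 atm
a/V_m² = 0.2068/(0.3261)² = 1.9447 atm
P = 119.21 − 1.9447 = 117.3 atm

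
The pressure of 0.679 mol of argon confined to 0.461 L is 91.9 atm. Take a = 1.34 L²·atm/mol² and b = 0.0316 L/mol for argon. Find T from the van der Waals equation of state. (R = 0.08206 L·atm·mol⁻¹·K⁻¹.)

T = (P + a n²/V²)(V − nb)/(nR)
P + a n²/V² = 91.9 + (1.34)(0.679)²/(0.461)² = 94.807 atm
V − nb = 0.461 − (0.679)(0.0316) = 0.43954 L
T = (94.807)(0.43954)/((0.679)(0.08206)) = 747.9 K

T ≈ 747.9 K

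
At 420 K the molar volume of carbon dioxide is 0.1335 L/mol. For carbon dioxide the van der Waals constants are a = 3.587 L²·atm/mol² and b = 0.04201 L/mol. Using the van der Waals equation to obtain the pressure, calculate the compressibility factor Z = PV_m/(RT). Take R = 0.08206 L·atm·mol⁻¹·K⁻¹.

Z ≈ 0.6796

P = RT/(V_m − b) − a/V_m² = (0.08206)(420)/(0.1335 − 0.04201) − 3.587/(0.1335)²
  = 34.465/0.091490 − 201.27 = 376.71 − 201.27 = 175.44 atm
Z = PV_m/(RT) = (175.44)(0.1335)/((0.08206)(420)) = 23.421/34.465 = 0.6796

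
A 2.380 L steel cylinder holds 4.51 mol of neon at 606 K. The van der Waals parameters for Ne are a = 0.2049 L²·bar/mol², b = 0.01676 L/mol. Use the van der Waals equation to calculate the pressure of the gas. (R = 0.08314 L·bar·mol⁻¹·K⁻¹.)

P = nRT/(V − nb) − a n²/V²
nRT/(V − nb) = (4.51)(0.08314)(606)/(2.380 − 4.51×0.01676) = 227.23/2.3044 = 98.607 bar
a n²/V² = (0.2049)(4.51)²/(2.380)² = 0.73577 bar
P = 98.607 − 0.73577 = 97.87 bar

P ≈ 97.87 bar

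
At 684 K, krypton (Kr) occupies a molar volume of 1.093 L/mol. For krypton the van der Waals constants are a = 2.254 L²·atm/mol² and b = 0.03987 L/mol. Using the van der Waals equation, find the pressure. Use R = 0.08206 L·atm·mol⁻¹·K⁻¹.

P = RT/(V_m − b) − a/V_m²
RT/(V_m − b) = (0.08206)(684)/(1.093 − 0.03987) = 56.129/1.0531 = 53.299 atm
a/V_m² = 2.254/(1.093)² = 1.8867 atm
P = 53.299 − 1.8867 = 51.41 atm

P ≈ 51.41 atm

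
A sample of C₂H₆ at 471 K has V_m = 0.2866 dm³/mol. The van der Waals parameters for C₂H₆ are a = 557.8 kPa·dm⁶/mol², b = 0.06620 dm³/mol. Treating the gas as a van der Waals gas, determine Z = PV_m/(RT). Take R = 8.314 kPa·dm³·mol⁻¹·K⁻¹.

P = RT/(V_m − b) − a/V_m² = (8.314)(471)/(0.2866 − 0.06620) − 557.8/(0.2866)²
  = 3915.9/0.22040 − 6790.9 = 17767 − 6790.9 = 10976 kPa
Z = PV_m/(RT) = (10976)(0.2866)/((8.314)(471)) = 3145.7/3915.9 = 0.8033

Z ≈ 0.8033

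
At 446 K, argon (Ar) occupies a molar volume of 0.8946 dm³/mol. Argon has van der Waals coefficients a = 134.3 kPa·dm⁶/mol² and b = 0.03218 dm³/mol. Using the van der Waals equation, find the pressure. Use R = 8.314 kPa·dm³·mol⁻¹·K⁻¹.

P ≈ 4132 kPa

P = RT/(V_m − b) − a/V_m²
RT/(V_m − b) = (8.314)(446)/(0.8946 − 0.03218) = 3708.0/0.86242 = 4299.5 kPa
a/V_m² = 134.3/(0.8946)² = 167.81 kPa
P = 4299.5 − 167.81 = 4132 kPa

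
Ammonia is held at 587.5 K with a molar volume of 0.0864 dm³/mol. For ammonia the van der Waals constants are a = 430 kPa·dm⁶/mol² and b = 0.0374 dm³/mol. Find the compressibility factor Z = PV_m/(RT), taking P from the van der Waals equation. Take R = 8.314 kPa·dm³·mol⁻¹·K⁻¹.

Z ≈ 0.7444

P = RT/(V_m − b) − a/V_m² = (8.314)(587.5)/(0.0864 − 0.0374) − 430/(0.0864)²
  = 4884.5/0.049000 − 57602 = 99684 − 57602 = 42082 kPa
Z = PV_m/(RT) = (42082)(0.0864)/((8.314)(587.5)) = 3635.9/4884.5 = 0.7444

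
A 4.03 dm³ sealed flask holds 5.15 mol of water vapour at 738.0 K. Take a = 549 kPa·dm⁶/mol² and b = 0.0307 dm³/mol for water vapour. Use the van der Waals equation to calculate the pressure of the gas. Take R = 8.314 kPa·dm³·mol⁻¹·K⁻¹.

P = nRT/(V − nb) − a n²/V²
nRT/(V − nb) = (5.15)(8.314)(738.0)/(4.03 − 5.15×0.0307) = 31599/3.8719 = 8161.1 kPa
a n²/V² = (549)(5.15)²/(4.03)² = 896.55 kPa
P = 8161.1 − 896.55 = 7265 kPa

P ≈ 7265 kPa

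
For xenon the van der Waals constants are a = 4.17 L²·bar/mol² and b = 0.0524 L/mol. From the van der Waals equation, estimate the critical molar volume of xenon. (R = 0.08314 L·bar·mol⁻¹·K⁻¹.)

For a van der Waals gas, V_m,c = 3b.
V_m,c = 3×0.0524 = 0.1572 L/mol

V_m,c ≈ 0.1572 L/mol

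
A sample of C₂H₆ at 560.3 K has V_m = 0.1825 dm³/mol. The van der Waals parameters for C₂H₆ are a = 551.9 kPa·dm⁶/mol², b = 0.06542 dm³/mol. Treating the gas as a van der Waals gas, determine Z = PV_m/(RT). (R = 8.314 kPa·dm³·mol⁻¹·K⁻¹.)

Z ≈ 0.9096

P = RT/(V_m − b) − a/V_m² = (8.314)(560.3)/(0.1825 − 0.06542) − 551.9/(0.1825)²
  = 4658.3/0.11708 − 16570 = 39787 − 16570 = 23217 kPa
Z = PV_m/(RT) = (23217)(0.1825)/((8.314)(560.3)) = 4237.1/4658.3 = 0.9096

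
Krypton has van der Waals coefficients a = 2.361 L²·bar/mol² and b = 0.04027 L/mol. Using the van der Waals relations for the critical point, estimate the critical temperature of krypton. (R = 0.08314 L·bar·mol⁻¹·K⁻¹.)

T_c ≈ 208.9 K

For a van der Waals gas, T_c = 8a/(27Rb).
T_c = 8×2.361/(27×0.08314×0.04027) = 18.888/0.090397 = 208.9 K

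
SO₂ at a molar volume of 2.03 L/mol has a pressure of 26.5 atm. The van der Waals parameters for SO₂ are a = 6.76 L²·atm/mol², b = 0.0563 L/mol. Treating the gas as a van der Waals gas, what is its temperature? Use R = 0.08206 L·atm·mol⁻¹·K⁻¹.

T = (P + a/V_m²)(V_m − b)/R
P + a/V_m² = 26.5 + 6.76/(2.03)² = 28.140 atm
V_m − b = 2.03 − 0.0563 = 1.9737 L/mol
T = (28.140)(1.9737)/0.08206 = 676.8 K

T ≈ 676.8 K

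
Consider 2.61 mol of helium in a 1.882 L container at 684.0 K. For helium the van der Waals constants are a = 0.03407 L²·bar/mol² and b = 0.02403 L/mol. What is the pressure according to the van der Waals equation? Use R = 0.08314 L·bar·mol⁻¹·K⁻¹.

P ≈ 81.52 bar

P = nRT/(V − nb) − a n²/V²
nRT/(V − nb) = (2.61)(0.08314)(684.0)/(1.882 − 2.61×0.02403) = 148.42/1.8193 = 81.581 bar
a n²/V² = (0.03407)(2.61)²/(1.882)² = 0.065526 bar
P = 81.581 − 0.065526 = 81.52 bar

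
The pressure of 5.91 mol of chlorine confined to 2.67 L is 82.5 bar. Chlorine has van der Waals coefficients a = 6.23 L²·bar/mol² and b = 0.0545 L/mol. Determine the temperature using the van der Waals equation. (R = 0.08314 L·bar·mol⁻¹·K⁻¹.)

T = (P + a n²/V²)(V − nb)/(nR)
P + a n²/V² = 82.5 + (6.23)(5.91)²/(2.67)² = 113.02 bar
V − nb = 2.67 − (5.91)(0.0545) = 2.3479 L
T = (113.02)(2.3479)/((5.91)(0.08314)) = 540.1 K

T ≈ 540.1 K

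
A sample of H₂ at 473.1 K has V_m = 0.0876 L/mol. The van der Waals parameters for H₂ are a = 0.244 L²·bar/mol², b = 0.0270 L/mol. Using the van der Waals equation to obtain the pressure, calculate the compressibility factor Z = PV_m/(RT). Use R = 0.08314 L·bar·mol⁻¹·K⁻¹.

P = RT/(V_m − b) − a/V_m² = (0.08314)(473.1)/(0.0876 − 0.0270) − 0.244/(0.0876)²
  = 39.334/0.060600 − 31.797 = 649.08 − 31.797 = 617.28 bar
Z = PV_m/(RT) = (617.28)(0.0876)/((0.08314)(473.1)) = 54.074/39.334 = 1.375

Z ≈ 1.375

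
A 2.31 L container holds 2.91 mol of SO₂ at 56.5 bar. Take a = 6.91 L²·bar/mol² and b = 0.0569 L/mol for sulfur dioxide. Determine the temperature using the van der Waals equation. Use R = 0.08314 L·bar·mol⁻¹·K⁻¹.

T ≈ 598.0 K

T = (P + a n²/V²)(V − nb)/(nR)
P + a n²/V² = 56.5 + (6.91)(2.91)²/(2.31)² = 67.466 bar
V − nb = 2.31 − (2.91)(0.0569) = 2.1444 L
T = (67.466)(2.1444)/((2.91)(0.08314)) = 598.0 K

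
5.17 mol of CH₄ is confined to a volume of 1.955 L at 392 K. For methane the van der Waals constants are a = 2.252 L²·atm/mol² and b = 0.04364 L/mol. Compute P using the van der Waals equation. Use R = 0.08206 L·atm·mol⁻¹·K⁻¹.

P ≈ 80.42 atm

P = nRT/(V − nb) − a n²/V²
nRT/(V − nb) = (5.17)(0.08206)(392)/(1.955 − 5.17×0.04364) = 166.31/1.7294 = 96.166 atm
a n²/V² = (2.252)(5.17)²/(1.955)² = 15.749 atm
P = 96.166 − 15.749 = 80.42 atm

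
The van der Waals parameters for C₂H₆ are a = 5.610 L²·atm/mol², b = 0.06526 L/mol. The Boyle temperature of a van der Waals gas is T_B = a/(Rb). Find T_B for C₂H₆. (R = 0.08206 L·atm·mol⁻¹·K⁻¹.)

For a van der Waals gas the second virial coefficient B₂ = b − a/(RT) vanishes at T_B = a/(Rb).
T_B = 5.610/(0.08206×0.06526) = 5.610/0.0053552 = 1048 K

T_B ≈ 1048 K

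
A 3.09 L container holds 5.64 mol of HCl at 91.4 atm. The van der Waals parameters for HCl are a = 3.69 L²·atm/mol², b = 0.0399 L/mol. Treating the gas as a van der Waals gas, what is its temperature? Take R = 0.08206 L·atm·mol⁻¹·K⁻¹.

T ≈ 641.9 K

T = (P + a n²/V²)(V − nb)/(nR)
P + a n²/V² = 91.4 + (3.69)(5.64)²/(3.09)² = 103.69 atm
V − nb = 3.09 − (5.64)(0.0399) = 2.8650 L
T = (103.69)(2.8650)/((5.64)(0.08206)) = 641.9 K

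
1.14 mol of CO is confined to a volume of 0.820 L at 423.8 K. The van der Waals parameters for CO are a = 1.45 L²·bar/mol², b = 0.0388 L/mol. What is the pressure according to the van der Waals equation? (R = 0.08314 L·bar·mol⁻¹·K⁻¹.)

P = nRT/(V − nb) − a n²/V²
nRT/(V − nb) = (1.14)(0.08314)(423.8)/(0.820 − 1.14×0.0388) = 40.168/0.77577 = 51.778 bar
a n²/V² = (1.45)(1.14)²/(0.820)² = 2.8025 bar
P = 51.778 − 2.8025 = 48.98 bar

P ≈ 48.98 bar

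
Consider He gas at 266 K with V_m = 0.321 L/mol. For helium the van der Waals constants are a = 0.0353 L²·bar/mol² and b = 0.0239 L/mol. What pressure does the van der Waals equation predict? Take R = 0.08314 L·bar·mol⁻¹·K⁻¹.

P = RT/(V_m − b) − a/V_m²
RT/(V_m − b) = (0.08314)(266)/(0.321 − 0.0239) = 22.115/0.29710 = 74.436 bar
a/V_m² = 0.0353/(0.321)² = 0.34258 bar
P = 74.436 − 0.34258 = 74.09 bar

P ≈ 74.09 bar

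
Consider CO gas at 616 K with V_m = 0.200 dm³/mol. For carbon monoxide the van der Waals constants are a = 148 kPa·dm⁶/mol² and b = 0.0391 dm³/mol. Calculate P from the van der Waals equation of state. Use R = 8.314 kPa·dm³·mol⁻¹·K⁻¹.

P ≈ 28130 kPa

P = RT/(V_m − b) − a/V_m²
RT/(V_m − b) = (8.314)(616)/(0.200 − 0.0391) = 5121.4/0.16090 = 31830 kPa
a/V_m² = 148/(0.200)² = 3700.0 kPa
P = 31830 − 3700.0 = 28130 kPa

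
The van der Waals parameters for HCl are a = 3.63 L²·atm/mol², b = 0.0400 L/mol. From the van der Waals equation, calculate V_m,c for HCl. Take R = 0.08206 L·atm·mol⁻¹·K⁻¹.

For a van der Waals gas, V_m,c = 3b.
V_m,c = 3×0.0400 = 0.1200 L/mol

V_m,c ≈ 0.1200 L/mol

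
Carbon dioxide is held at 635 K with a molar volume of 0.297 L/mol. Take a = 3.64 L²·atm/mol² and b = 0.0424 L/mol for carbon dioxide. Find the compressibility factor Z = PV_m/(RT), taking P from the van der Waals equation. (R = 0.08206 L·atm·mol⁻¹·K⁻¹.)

P = RT/(V_m − b) − a/V_m² = (0.08206)(635)/(0.297 − 0.0424) − 3.64/(0.297)²
  = 52.108/0.25460 − 41.266 = 204.67 − 41.266 = 163.40 atm
Z = PV_m/(RT) = (163.40)(0.297)/((0.08206)(635)) = 48.530/52.108 = 0.9313

Z ≈ 0.9313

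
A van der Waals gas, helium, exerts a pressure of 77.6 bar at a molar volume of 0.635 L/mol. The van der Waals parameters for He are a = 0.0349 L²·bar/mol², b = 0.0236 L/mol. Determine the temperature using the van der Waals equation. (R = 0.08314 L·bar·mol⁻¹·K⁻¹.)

T = (P + a/V_m²)(V_m − b)/R
P + a/V_m² = 77.6 + 0.0349/(0.635)² = 77.687 bar
V_m − b = 0.635 − 0.0236 = 0.61140 L/mol
T = (77.687)(0.61140)/0.08314 = 571.3 K

T ≈ 571.3 K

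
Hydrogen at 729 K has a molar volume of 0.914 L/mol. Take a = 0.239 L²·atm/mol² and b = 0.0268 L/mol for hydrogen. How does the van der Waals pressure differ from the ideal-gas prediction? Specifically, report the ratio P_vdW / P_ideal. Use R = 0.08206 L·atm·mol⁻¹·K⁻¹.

Ideal: P_ideal = RT/V_m = (0.08206)(729)/0.914 = 65.4505 atm
vdW: P = RT/(V_m − b) − a/V_m² = 59.8217/0.887200 − 0.239/0.835396 = 67.4275 − 0.286092 = 67.1414 atm
Ratio = 67.1414/65.4505 = 1.026

P_vdW / P_ideal ≈ 1.026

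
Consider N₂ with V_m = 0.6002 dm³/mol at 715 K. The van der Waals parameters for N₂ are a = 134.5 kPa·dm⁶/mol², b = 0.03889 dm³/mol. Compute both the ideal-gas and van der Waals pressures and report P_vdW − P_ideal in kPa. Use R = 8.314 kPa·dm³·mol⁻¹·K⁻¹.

Ideal: P_ideal = RT/V_m = (8.314)(715)/0.6002 = 9904.22 kPa
vdW: P = RT/(V_m − b) − a/V_m² = 5944.51/0.561310 − 134.5/0.360240 = 10590.4 − 373.362 = 10217.0 kPa
ΔP = 10217.0 − 9904.22 = 313 kPa

ΔP ≈ 313 kPa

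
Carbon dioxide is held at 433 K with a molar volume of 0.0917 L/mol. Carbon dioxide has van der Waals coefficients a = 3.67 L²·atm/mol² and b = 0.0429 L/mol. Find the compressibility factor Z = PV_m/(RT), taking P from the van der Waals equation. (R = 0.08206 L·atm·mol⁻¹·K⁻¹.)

Z ≈ 0.7527

P = RT/(V_m − b) − a/V_m² = (0.08206)(433)/(0.0917 − 0.0429) − 3.67/(0.0917)²
  = 35.532/0.048800 − 436.44 = 728.11 − 436.44 = 291.67 atm
Z = PV_m/(RT) = (291.67)(0.0917)/((0.08206)(433)) = 26.746/35.532 = 0.7527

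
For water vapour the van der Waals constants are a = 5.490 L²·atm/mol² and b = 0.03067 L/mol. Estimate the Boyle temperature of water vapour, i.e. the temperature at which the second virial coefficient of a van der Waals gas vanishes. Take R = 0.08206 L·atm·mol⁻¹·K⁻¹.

For a van der Waals gas the second virial coefficient B₂ = b − a/(RT) vanishes at T_B = a/(Rb).
T_B = 5.490/(0.08206×0.03067) = 5.490/0.0025168 = 2181 K

T_B ≈ 2181 K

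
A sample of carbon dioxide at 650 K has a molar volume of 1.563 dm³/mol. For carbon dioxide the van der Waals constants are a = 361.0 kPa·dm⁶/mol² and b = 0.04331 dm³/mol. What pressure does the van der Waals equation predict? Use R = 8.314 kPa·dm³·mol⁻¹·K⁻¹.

P ≈ 3408 kPa

P = RT/(V_m − b) − a/V_m²
RT/(V_m − b) = (8.314)(650)/(1.563 − 0.04331) = 5404.1/1.5197 = 3556.0 kPa
a/V_m² = 361.0/(1.563)² = 147.77 kPa
P = 3556.0 − 147.77 = 3408 kPa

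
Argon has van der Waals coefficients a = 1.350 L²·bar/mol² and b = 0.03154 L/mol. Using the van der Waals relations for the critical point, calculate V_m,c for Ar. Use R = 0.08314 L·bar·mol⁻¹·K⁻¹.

V_m,c ≈ 0.09462 L/mol

For a van der Waals gas, V_m,c = 3b.
V_m,c = 3×0.03154 = 0.09462 L/mol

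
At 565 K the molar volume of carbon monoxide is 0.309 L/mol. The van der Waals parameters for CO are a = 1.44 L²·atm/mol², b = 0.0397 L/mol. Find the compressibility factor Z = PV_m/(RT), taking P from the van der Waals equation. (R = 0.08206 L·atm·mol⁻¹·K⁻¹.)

Z ≈ 1.047

P = RT/(V_m − b) − a/V_m² = (0.08206)(565)/(0.309 − 0.0397) − 1.44/(0.309)²
  = 46.364/0.26930 − 15.082 = 172.16 − 15.082 = 157.08 atm
Z = PV_m/(RT) = (157.08)(0.309)/((0.08206)(565)) = 48.538/46.364 = 1.047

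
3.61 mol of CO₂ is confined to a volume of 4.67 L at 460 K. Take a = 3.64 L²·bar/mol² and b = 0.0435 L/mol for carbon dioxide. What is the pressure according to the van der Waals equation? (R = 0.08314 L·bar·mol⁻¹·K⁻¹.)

P = nRT/(V − nb) − a n²/V²
nRT/(V − nb) = (3.61)(0.08314)(460)/(4.67 − 3.61×0.0435) = 138.06/4.5130 = 30.592 bar
a n²/V² = (3.64)(3.61)²/(4.67)² = 2.1751 bar
P = 30.592 − 2.1751 = 28.42 bar

P ≈ 28.42 bar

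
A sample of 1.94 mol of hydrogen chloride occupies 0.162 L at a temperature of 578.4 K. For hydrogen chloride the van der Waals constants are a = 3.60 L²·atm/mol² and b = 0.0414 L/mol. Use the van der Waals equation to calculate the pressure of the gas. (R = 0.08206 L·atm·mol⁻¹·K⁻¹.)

P = nRT/(V − nb) − a n²/V²
nRT/(V − nb) = (1.94)(0.08206)(578.4)/(0.162 − 1.94×0.0414) = 92.079/0.081684 = 1127.3 atm
a n²/V² = (3.60)(1.94)²/(0.162)² = 516.27 atm
P = 1127.3 − 516.27 = 611.0 atm

P ≈ 611.0 atm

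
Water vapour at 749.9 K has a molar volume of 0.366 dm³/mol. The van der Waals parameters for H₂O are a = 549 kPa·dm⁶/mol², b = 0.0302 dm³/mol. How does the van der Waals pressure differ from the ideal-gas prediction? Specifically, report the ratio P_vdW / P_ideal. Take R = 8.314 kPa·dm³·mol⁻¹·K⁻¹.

Ideal: P_ideal = RT/V_m = (8.314)(749.9)/0.366 = 17034.6 kPa
vdW: P = RT/(V_m − b) − a/V_m² = 6234.67/0.335800 − 549/0.133956 = 18566.6 − 4098.36 = 14468.2 kPa
Ratio = 14468.2/17034.6 = 0.8493

P_vdW / P_ideal ≈ 0.8493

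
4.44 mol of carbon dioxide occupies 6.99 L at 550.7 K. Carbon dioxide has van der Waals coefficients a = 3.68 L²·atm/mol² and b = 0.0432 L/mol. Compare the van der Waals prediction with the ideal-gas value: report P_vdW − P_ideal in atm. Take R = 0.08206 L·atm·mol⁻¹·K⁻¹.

Ideal: P_ideal = nRT/V = (4.44)(0.08206)(550.7)/6.99 = 28.7047 atm
vdW: P = nRT/(V − nb) − a n²/V² = 200.646/6.79819 − 72.5460/48.8601 = 29.5146 − 1.48477 = 28.0298 atm
ΔP = 28.0298 − 28.7047 = -0.675 atm

ΔP ≈ -0.675 atm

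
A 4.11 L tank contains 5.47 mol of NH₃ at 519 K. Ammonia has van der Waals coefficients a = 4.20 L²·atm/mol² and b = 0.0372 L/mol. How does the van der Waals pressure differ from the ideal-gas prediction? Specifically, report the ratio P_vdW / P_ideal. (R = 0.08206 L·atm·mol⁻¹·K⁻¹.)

Ideal: P_ideal = nRT/V = (5.47)(0.08206)(519)/4.11 = 56.6819 atm
vdW: P = nRT/(V − nb) − a n²/V² = 232.963/3.90652 − 125.668/16.8921 = 59.6344 − 7.43945 = 52.1950 atm
Ratio = 52.1950/56.6819 = 0.9208

P_vdW / P_ideal ≈ 0.9208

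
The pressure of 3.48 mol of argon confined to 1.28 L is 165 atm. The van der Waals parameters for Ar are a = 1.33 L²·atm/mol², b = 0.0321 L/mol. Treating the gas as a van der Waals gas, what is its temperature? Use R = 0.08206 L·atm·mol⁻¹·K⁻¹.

T = (P + a n²/V²)(V − nb)/(nR)
P + a n²/V² = 165 + (1.33)(3.48)²/(1.28)² = 174.83 atm
V − nb = 1.28 − (3.48)(0.0321) = 1.1683 L
T = (174.83)(1.1683)/((3.48)(0.08206)) = 715.3 K

T ≈ 715.3 K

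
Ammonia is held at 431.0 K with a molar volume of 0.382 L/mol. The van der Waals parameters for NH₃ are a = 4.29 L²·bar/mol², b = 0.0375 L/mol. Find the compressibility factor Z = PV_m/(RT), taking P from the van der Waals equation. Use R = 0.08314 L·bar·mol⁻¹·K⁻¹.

P = RT/(V_m − b) − a/V_m² = (0.08314)(431.0)/(0.382 − 0.0375) − 4.29/(0.382)²
  = 35.833/0.34450 − 29.399 = 104.01 − 29.399 = 74.61 bar
Z = PV_m/(RT) = (74.61)(0.382)/((0.08314)(431.0)) = 28.501/35.833 = 0.7954

Z ≈ 0.7954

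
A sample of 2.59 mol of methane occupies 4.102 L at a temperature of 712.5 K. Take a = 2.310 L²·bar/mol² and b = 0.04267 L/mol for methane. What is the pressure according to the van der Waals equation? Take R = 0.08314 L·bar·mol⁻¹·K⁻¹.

P = nRT/(V − nb) − a n²/V²
nRT/(V − nb) = (2.59)(0.08314)(712.5)/(4.102 − 2.59×0.04267) = 153.42/3.9915 = 38.437 bar
a n²/V² = (2.310)(2.59)²/(4.102)² = 0.92092 bar
P = 38.437 − 0.92092 = 37.52 bar

P ≈ 37.52 bar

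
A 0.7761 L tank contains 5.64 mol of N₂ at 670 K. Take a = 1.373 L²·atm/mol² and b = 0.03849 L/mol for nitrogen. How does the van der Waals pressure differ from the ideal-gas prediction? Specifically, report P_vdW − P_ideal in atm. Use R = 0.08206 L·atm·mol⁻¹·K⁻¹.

Ideal: P_ideal = nRT/V = (5.64)(0.08206)(670)/0.7761 = 399.547 atm
vdW: P = nRT/(V − nb) − a n²/V² = 310.088/0.559016 − 43.6746/0.602331 = 554.703 − 72.5093 = 482.194 atm
ΔP = 482.194 − 399.547 = 82.65 atm

ΔP ≈ 82.65 atm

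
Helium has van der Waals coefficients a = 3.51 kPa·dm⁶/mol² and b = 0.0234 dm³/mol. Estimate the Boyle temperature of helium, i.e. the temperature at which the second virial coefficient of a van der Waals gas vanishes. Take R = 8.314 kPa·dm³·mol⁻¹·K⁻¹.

For a van der Waals gas the second virial coefficient B₂ = b − a/(RT) vanishes at T_B = a/(Rb).
T_B = 3.51/(8.314×0.0234) = 3.51/0.19455 = 18.04 K

T_B ≈ 18.04 K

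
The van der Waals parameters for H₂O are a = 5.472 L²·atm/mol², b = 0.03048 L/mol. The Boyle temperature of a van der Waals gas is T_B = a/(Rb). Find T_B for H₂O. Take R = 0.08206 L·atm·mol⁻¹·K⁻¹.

For a van der Waals gas the second virial coefficient B₂ = b − a/(RT) vanishes at T_B = a/(Rb).
T_B = 5.472/(0.08206×0.03048) = 5.472/0.0025012 = 2188 K

T_B ≈ 2188 K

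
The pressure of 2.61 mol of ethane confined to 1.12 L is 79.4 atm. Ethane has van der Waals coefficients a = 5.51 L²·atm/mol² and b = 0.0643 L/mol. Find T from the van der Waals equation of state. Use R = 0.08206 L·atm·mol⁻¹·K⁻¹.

T = (P + a n²/V²)(V − nb)/(nR)
P + a n²/V² = 79.4 + (5.51)(2.61)²/(1.12)² = 109.32 atm
V − nb = 1.12 − (2.61)(0.0643) = 0.95218 L
T = (109.32)(0.95218)/((2.61)(0.08206)) = 486.0 K

T ≈ 486.0 K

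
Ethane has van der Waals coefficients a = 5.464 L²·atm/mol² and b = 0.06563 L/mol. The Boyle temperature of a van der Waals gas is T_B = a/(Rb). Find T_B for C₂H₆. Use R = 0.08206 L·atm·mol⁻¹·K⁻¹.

For a van der Waals gas the second virial coefficient B₂ = b − a/(RT) vanishes at T_B = a/(Rb).
T_B = 5.464/(0.08206×0.06563) = 5.464/0.0053856 = 1015 K

T_B ≈ 1015 K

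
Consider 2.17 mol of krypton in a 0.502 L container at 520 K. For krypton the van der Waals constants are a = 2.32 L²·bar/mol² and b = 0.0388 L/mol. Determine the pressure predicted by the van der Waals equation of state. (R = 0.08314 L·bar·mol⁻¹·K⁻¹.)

P ≈ 181.2 bar

P = nRT/(V − nb) − a n²/V²
nRT/(V − nb) = (2.17)(0.08314)(520)/(0.502 − 2.17×0.0388) = 93.815/0.41780 = 224.55 bar
a n²/V² = (2.32)(2.17)²/(0.502)² = 43.351 bar
P = 224.55 − 43.351 = 181.2 bar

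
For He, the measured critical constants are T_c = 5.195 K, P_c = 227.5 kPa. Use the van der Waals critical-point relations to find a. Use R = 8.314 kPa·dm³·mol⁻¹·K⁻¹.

a ≈ 3.459 kPa·dm⁶/mol²

From T_c = 8a/(27Rb) and P_c = a/(27b²): a = 27 R² T_c²/(64 P_c).
a = 27×(8.314)²×(5.195)²/(64×227.5) = 50368/14560 = 3.459 kPa·dm⁶/mol²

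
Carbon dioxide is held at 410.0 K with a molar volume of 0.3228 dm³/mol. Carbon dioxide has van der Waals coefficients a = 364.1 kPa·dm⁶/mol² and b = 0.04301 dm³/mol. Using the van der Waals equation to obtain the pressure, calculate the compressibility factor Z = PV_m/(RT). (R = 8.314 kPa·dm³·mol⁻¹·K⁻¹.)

Z ≈ 0.8228

P = RT/(V_m − b) − a/V_m² = (8.314)(410.0)/(0.3228 − 0.04301) − 364.1/(0.3228)²
  = 3408.7/0.27979 − 3494.2 = 12183 − 3494.2 = 8689 kPa
Z = PV_m/(RT) = (8689)(0.3228)/((8.314)(410.0)) = 2804.8/3408.7 = 0.8228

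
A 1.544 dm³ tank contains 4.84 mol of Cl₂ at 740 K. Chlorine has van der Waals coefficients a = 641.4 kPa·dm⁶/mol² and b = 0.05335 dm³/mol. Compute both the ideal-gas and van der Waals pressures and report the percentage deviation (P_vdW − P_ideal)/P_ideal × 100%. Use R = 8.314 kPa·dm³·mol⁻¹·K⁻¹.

Ideal: P_ideal = nRT/V = (4.84)(8.314)(740)/1.544 = 19285.9 kPa
vdW: P = nRT/(V − nb) − a n²/V² = 29777.4/1.28579 − 15025.2/2.38394 = 23158.8 − 6302.68 = 16856.1 kPa
% deviation = (16856.1 − 19285.9)/19285.9 × 100% = -12.60%

-12.60 %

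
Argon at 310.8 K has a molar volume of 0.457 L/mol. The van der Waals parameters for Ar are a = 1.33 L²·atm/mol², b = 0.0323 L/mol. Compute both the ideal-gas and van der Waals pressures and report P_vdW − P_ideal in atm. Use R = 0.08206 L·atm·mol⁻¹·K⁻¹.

ΔP ≈ -2.124 atm

Ideal: P_ideal = RT/V_m = (0.08206)(310.8)/0.457 = 55.8080 atm
vdW: P = RT/(V_m − b) − a/V_m² = 25.5042/0.424700 − 1.33/0.208849 = 60.0523 − 6.36824 = 53.6841 atm
ΔP = 53.6841 − 55.8080 = -2.124 atm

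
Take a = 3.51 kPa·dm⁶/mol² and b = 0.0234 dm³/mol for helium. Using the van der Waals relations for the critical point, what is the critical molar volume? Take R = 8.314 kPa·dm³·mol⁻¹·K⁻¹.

For a van der Waals gas, V_m,c = 3b.
V_m,c = 3×0.0234 = 0.07020 dm³/mol

V_m,c ≈ 0.07020 dm³/mol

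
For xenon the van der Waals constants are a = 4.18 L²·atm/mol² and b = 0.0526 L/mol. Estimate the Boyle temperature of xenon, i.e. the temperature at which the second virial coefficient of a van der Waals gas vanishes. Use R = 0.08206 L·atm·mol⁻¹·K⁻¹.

For a van der Waals gas the second virial coefficient B₂ = b − a/(RT) vanishes at T_B = a/(Rb).
T_B = 4.18/(0.08206×0.0526) = 4.18/0.0043164 = 968.4 K

T_B ≈ 968.4 K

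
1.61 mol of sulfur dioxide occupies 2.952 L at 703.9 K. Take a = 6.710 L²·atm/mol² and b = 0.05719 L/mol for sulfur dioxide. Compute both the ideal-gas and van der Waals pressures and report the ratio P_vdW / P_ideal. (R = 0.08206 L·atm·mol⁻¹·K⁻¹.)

Ideal: P_ideal = nRT/V = (1.61)(0.08206)(703.9)/2.952 = 31.5030 atm
vdW: P = nRT/(V − nb) − a n²/V² = 92.9969/2.85992 − 17.3930/8.71430 = 32.5173 − 1.99591 = 30.5214 atm
Ratio = 30.5214/31.5030 = 0.9688

P_vdW / P_ideal ≈ 0.9688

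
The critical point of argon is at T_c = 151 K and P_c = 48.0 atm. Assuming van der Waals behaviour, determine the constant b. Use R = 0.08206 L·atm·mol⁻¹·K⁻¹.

From T_c = 8a/(27Rb) and P_c = a/(27b²): b = R T_c/(8 P_c).
b = (0.08206)(151)/(8×48.0) = 12.391/384.00 = 0.03227 L/mol

b ≈ 0.03227 L/mol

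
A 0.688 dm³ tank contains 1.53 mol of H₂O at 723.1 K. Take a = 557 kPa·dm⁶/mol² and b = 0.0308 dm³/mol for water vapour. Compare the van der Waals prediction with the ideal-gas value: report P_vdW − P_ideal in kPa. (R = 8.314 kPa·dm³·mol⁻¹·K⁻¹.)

Ideal: P_ideal = nRT/V = (1.53)(8.314)(723.1)/0.688 = 13369.4 kPa
vdW: P = nRT/(V − nb) − a n²/V² = 9198.14/0.640876 − 1303.88/0.473344 = 14352.4 − 2754.61 = 11597.8 kPa
ΔP = 11597.8 − 13369.4 = -1772 kPa

ΔP ≈ -1772 kPa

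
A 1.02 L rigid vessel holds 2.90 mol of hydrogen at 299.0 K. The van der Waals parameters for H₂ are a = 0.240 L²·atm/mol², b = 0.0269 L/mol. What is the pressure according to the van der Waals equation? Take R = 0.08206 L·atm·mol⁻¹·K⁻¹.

P ≈ 73.60 atm

P = nRT/(V − nb) − a n²/V²
nRT/(V − nb) = (2.90)(0.08206)(299.0)/(1.02 − 2.90×0.0269) = 71.154/0.94199 = 75.536 atm
a n²/V² = (0.240)(2.90)²/(1.02)² = 1.9400 atm
P = 75.536 − 1.9400 = 73.60 atm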